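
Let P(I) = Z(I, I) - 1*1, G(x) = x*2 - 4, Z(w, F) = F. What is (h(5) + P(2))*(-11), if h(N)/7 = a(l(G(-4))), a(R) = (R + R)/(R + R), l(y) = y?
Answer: -88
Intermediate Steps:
G(x) = -4 + 2*x (G(x) = 2*x - 4 = -4 + 2*x)
a(R) = 1 (a(R) = (2*R)/((2*R)) = (2*R)*(1/(2*R)) = 1)
h(N) = 7 (h(N) = 7*1 = 7)
P(I) = -1 + I (P(I) = I - 1*1 = I - 1 = -1 + I)
(h(5) + P(2))*(-11) = (7 + (-1 + 2))*(-11) = (7 + 1)*(-11) = 8*(-11) = -88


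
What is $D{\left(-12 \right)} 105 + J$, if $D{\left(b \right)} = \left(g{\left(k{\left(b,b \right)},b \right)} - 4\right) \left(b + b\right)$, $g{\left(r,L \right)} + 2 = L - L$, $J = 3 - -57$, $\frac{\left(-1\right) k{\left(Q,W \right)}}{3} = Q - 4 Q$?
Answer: $15180$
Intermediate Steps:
$k{\left(Q,W \right)} = 9 Q$ ($k{\left(Q,W \right)} = - 3 \left(Q - 4 Q\right) = - 3 \left(- 3 Q\right) = 9 Q$)
$J = 60$ ($J = 3 + 57 = 60$)
$g{\left(r,L \right)} = -2$ ($g{\left(r,L \right)} = -2 + \left(L - L\right) = -2 + 0 = -2$)
$D{\left(b \right)} = - 12 b$ ($D{\left(b \right)} = \left(-2 - 4\right) \left(b + b\right) = - 6 \cdot 2 b = - 12 b$)
$D{\left(-12 \right)} 105 + J = \left(-12\right) \left(-12\right) 105 + 60 = 144 \cdot 105 + 60 = 15120 + 60 = 15180$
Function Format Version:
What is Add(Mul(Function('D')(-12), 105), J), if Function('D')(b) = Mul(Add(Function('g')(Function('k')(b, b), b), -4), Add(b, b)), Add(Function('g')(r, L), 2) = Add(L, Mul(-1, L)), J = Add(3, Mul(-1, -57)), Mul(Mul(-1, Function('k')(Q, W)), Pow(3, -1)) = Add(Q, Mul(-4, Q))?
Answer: 15180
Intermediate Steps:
Function('k')(Q, W) = Mul(9, Q) (Function('k')(Q, W) = Mul(-3, Add(Q, Mul(-4, Q))) = Mul(-3, Mul(-3, Q)) = Mul(9, Q))
J = 60 (J = Add(3, 57) = 60)
Function('g')(r, L) = -2 (Function('g')(r, L) = Add(-2, Add(L, Mul(-1, L))) = Add(-2, 0) = -2)
Function('D')(b) = Mul(-12, b) (Function('D')(b) = Mul(Add(-2, -4), Add(b, b)) = Mul(-6, Mul(2, b)) = Mul(-12, b))
Add(Mul(Function('D')(-12), 105), J) = Add(Mul(Mul(-12, -12), 105), 60) = Add(Mul(144, 105), 60) = Add(15120, 60) = 15180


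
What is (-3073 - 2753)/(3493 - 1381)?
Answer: -971/352 ≈ -2.7585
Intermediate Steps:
(-3073 - 2753)/(3493 - 1381) = -5826/2112 = -5826*1/2112 = -971/352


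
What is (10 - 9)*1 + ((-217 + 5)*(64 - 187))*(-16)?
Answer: -417215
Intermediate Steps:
(10 - 9)*1 + ((-217 + 5)*(64 - 187))*(-16) = 1*1 - 212*(-123)*(-16) = 1 + 26076*(-16) = 1 - 417216 = -417215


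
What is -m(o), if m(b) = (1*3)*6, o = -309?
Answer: -18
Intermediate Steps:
m(b) = 18 (m(b) = 3*6 = 18)
-m(o) = -1*18 = -18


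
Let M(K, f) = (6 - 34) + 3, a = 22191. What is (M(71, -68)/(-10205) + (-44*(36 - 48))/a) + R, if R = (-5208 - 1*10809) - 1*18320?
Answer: -39876523396/1161329 ≈ -34337.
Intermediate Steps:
M(K, f) = -25 (M(K, f) = -28 + 3 = -25)
R = -34337 (R = (-5208 - 10809) - 18320 = -16017 - 18320 = -34337)
(M(71, -68)/(-10205) + (-44*(36 - 48))/a) + R = (-25/(-10205) - 44*(36 - 48)/22191) - 34337 = (-25*(-1/10205) - 44*(-12)*(1/22191)) - 34337 = (5/2041 + 528*(1/22191)) - 34337 = (5/2041 + 176/7397) - 34337 = 30477/1161329 - 34337 = -39876523396/1161329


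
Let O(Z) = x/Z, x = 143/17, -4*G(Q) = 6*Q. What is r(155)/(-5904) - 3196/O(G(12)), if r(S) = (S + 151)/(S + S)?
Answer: 99440597249/14540240 ≈ 6839.0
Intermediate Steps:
G(Q) = -3*Q/2
x = 143/17 (x = 143*(1/17) = 143/17 ≈ 8.4118)
r(S) = (151 + S)/(2*S) (r(S) = (151 + S)/((2*S)) = (151 + S)*(1/(2*S)) = (151 + S)/(2*S))
O(Z) = 143/(17*Z)
r(155)/(-5904) - 3196/O(G(12)) = ((1/2)*(151 + 155)/155)/(-5904) - 3196/(143/(17*((-3/2*12)))) = ((1/2)*(1/155)*306)*(-1/5904) - 3196/((143/17)/(-18)) = (153/155)*(-1/5904) - 3196/((143/17)*(-1/18)) = -17/101680 - 3196/(-143/306) = -17/101680 - 3196*(-306/143) = -17/101680 + 977976/143 = 99440597249/14540240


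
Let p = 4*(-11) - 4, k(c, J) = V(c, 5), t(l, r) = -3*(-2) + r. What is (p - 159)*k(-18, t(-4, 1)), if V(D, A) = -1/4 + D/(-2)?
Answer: -7245/4 ≈ -1811.3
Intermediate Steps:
t(l, r) = 6 + r
V(D, A) = -1/4 - D/2 (V(D, A) = -1*1/4 + D*(-1/2) = -1/4 - D/2)
k(c, J) = -1/4 - c/2
p = -48 (p = -44 - 4 = -48)
(p - 159)*k(-18, t(-4, 1)) = (-48 - 159)*(-1/4 - 1/2*(-18)) = -207*(-1/4 + 9) = -207*35/4 = -7245/4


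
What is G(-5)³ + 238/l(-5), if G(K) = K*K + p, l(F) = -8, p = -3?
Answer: 42473/4 ≈ 10618.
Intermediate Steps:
G(K) = -3 + K² (G(K) = K*K - 3 = K² - 3 = -3 + K²)
G(-5)³ + 238/l(-5) = (-3 + (-5)²)³ + 238/(-8) = (-3 + 25)³ + 238*(-⅛) = 22³ - 119/4 = 10648 - 119/4 = 42473/4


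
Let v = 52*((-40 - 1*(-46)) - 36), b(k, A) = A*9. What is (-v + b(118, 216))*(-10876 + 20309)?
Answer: 33053232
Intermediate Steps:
b(k, A) = 9*A
v = -1560 (v = 52*((-40 + 46) - 36) = 52*(6 - 36) = 52*(-30) = -1560)
(-v + b(118, 216))*(-10876 + 20309) = (-1*(-1560) + 9*216)*(-10876 + 20309) = (1560 + 1944)*9433 = 3504*9433 = 33053232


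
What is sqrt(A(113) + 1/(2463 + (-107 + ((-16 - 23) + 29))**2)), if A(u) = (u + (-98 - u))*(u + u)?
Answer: I*sqrt(1444531890810)/8076 ≈ 148.82*I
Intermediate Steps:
A(u) = -196*u
sqrt(A(113) + 1/(2463 + (-107 + ((-16 - 23) + 29))**2)) = sqrt(-196*113 + 1/(2463 + (-107 + ((-16 - 23) + 29))**2)) = sqrt(-22148 + 1/(2463 + (-107 + (-39 + 29))**2)) = sqrt(-22148 + 1/(2463 + (-107 - 10)**2)) = sqrt(-22148 + 1/(2463 + (-117)**2)) = sqrt(-22148 + 1/(2463 + 13689)) = sqrt(-22148 + 1/16152) = sqrt(-357734495/16152) = I*sqrt(1444531890810)/8076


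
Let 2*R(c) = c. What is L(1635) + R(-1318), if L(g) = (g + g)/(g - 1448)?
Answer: -119963/187 ≈ -641.51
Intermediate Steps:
R(c) = c/2
L(g) = 2*g/(-1448 + g) (L(g) = (2*g)/(-1448 + g) = 2*g/(-1448 + g))
L(1635) + R(-1318) = 2*1635/(-1448 + 1635) + (1/2)*(-1318) = 2*1635/187 - 659 = 2*1635*(1/187) - 659 = 3270/187 - 659 = -119963/187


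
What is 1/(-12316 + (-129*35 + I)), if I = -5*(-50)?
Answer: -1/16581 ≈ -6.0310e-5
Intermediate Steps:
I = 250
1/(-12316 + (-129*35 + I)) = 1/(-12316 + (-129*35 + 250)) = 1/(-12316 + (-4515 + 250)) = 1/(-12316 - 4265) = 1/(-16581) = -1/16581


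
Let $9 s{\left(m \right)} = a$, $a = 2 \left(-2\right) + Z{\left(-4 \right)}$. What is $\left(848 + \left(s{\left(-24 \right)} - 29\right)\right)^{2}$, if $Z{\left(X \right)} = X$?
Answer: $\frac{54213769}{81} \approx 6.6931 \cdot 10^{5}$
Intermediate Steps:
$a = -8$ ($a = 2 \left(-2\right) - 4 = -4 - 4 = -8$)
$s{\left(m \right)} = - \frac{8}{9}$ ($s{\left(m \right)} = \frac{1}{9} \left(-8\right) = - \frac{8}{9}$)
$\left(848 + \left(s{\left(-24 \right)} - 29\right)\right)^{2} = \left(848 - \frac{269}{9}\right)^{2} = \left(\frac{7363}{9}\right)^{2} = \frac{54213769}{81}$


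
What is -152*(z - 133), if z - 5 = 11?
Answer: 17784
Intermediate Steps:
z = 16 (z = 5 + 11 = 16)
-152*(z - 133) = -152*(16 - 133) = -152*(-117) = 17784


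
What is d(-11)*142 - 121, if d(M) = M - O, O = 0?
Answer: -1683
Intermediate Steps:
d(M) = M (d(M) = M - 1*0 = M + 0 = M)
d(-11)*142 - 121 = -11*142 - 121 = -1562 - 121 = -1683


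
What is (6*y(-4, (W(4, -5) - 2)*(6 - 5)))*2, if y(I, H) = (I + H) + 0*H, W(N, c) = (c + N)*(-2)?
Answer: -48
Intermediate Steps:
W(N, c) = -2*N - 2*c (W(N, c) = (N + c)*(-2) = -2*N - 2*c)
y(I, H) = H + I (y(I, H) = (H + I) + 0 = H + I)
(6*y(-4, (W(4, -5) - 2)*(6 - 5)))*2 = (6*(((-2*4 - 2*(-5)) - 2)*(6 - 5) - 4))*2 = (6*(((-8 + 10) - 2)*1 - 4))*2 = (6*((2 - 2)*1 - 4))*2 = (6*(0*1 - 4))*2 = (6*(0 - 4))*2 = (6*(-4))*2 = -24*2 = -48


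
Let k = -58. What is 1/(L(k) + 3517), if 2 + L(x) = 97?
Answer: 1/3612 ≈ 0.00027685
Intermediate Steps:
L(x) = 95 (L(x) = -2 + 97 = 95)
1/(L(k) + 3517) = 1/(95 + 3517) = 1/3612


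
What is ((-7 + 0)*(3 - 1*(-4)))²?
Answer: 2401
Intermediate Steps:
((-7 + 0)*(3 - 1*(-4)))² = (-7*(3 + 4))² = (-7*7)² = (-49)² = 2401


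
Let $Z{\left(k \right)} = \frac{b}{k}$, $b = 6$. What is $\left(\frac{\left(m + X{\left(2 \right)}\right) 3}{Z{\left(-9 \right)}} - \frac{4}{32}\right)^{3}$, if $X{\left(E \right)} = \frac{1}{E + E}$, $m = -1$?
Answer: $\frac{2197}{64} \approx 34.328$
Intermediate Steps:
$Z{\left(k \right)} = \frac{6}{k}$
$X{\left(E \right)} = \frac{1}{2 E}$
$\left(\frac{\left(m + X{\left(2 \right)}\right) 3}{Z{\left(-9 \right)}} - \frac{4}{32}\right)^{3} = \left(\frac{\left(-1 + \frac{1}{2 \cdot 2}\right) 3}{6 \frac{1}{-9}} - \frac{4}{32}\right)^{3} = \left(\frac{\left(-1 + \frac{1}{2} \cdot \frac{1}{2}\right) 3}{6 \left(- \frac{1}{9}\right)} - \frac{1}{8}\right)^{3} = \left(\frac{\left(-1 + \frac{1}{4}\right) 3}{- \frac{2}{3}} - \frac{1}{8}\right)^{3} = \left(\left(- \frac{3}{4}\right) 3 \left(- \frac{3}{2}\right) - \frac{1}{8}\right)^{3} = \left(\left(- \frac{9}{4}\right) \left(- \frac{3}{2}\right) - \frac{1}{8}\right)^{3} = \left(\frac{27}{8} - \frac{1}{8}\right)^{3} = \left(\frac{13}{4}\right)^{3} = \frac{2197}{64}$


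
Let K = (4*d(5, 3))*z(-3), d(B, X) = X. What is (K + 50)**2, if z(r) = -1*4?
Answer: 4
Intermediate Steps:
z(r) = -4
K = -48 (K = (4*3)*(-4) = 12*(-4) = -48)
(K + 50)**2 = (-48 + 50)**2 = 2**2 = 4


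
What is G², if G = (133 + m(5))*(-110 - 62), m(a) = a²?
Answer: 738534976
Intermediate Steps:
G = -27176 (G = (133 + 5²)*(-110 - 62) = (133 + 25)*(-172) = 158*(-172) = -27176)
G² = (-27176)² = 738534976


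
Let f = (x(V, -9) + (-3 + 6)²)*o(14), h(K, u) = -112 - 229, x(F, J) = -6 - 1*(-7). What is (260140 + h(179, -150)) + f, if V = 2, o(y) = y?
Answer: 259939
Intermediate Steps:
x(F, J) = 1 (x(F, J) = -6 + 7 = 1)
h(K, u) = -341
f = 140 (f = (1 + (-3 + 6)²)*14 = (1 + 3²)*14 = (1 + 9)*14 = 10*14 = 140)
(260140 + h(179, -150)) + f = (260140 - 341) + 140 = 259799 + 140 = 259939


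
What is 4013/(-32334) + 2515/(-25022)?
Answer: -45433324/202265337 ≈ -0.22462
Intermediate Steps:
4013/(-32334) + 2515/(-25022) = 4013*(-1/32334) + 2515*(-1/25022) = -4013/32334 - 2515/25022 = -45433324/202265337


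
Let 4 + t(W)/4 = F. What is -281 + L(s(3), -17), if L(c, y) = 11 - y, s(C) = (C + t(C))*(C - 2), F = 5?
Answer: -253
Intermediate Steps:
t(W) = 4 (t(W) = -16 + 4*5 = -16 + 20 = 4)
s(C) = (-2 + C)*(4 + C) (s(C) = (C + 4)*(C - 2) = (4 + C)*(-2 + C) = (-2 + C)*(4 + C))
-281 + L(s(3), -17) = -281 + (11 - 1*(-17)) = -281 + (11 + 17) = -281 + 28 = -253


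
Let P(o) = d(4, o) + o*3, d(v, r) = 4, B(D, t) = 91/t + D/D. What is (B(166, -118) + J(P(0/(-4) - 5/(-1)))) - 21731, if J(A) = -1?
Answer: -2564349/118 ≈ -21732.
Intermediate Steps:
B(D, t) = 1 + 91/t (B(D, t) = 91/t + 1 = 1 + 91/t)
P(o) = 4 + 3*o (P(o) = 4 + o*3 = 4 + 3*o)
(B(166, -118) + J(P(0/(-4) - 5/(-1)))) - 21731 = ((91 - 118)/(-118) - 1) - 21731 = (-1/118*(-27) - 1) - 21731 = (27/118 - 1) - 21731 = -91/118 - 21731 = -2564349/118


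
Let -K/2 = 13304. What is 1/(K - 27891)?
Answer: -1/54499 ≈ -1.8349e-5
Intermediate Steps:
K = -26608 (K = -2*13304 = -26608)
1/(K - 27891) = 1/(-26608 - 27891) = 1/(-54499) = -1/54499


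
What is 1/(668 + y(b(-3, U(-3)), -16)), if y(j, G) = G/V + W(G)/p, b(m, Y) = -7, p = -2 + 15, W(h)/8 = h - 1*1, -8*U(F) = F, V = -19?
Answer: 247/162620 ≈ 0.0015189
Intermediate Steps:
U(F) = -F/8
W(h) = -8 + 8*h (W(h) = 8*(h - 1*1) = 8*(h - 1) = 8*(-1 + h) = -8 + 8*h)
p = 13
y(j, G) = -8/13 + 139*G/247 (y(j, G) = G/(-19) + (-8 + 8*G)/13 = G*(-1/19) + (-8 + 8*G)*(1/13) = -G/19 + (-8/13 + 8*G/13) = -8/13 + 139*G/247)
1/(668 + y(b(-3, U(-3)), -16)) = 1/(668 + (-8/13 + (139/247)*(-16))) = 1/(668 + (-8/13 - 2224/247)) = 1/(668 - 2376/247) = 1/(162620/247) = 247/162620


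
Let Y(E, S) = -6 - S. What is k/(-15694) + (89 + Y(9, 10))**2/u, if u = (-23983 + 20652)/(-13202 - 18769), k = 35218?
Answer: 1336861877194/26138357 ≈ 51146.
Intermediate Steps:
u = 3331/31971 (u = -3331/(-31971) = -3331*(-1/31971) = 3331/31971 ≈ 0.10419)
k/(-15694) + (89 + Y(9, 10))**2/u = 35218/(-15694) + (89 + (-6 - 1*10))**2/(3331/31971) = 35218*(-1/15694) + (89 + (-6 - 10))**2*(31971/3331) = -17609/7847 + (89 - 16)**2*(31971/3331) = -17609/7847 + 73**2*(31971/3331) = -17609/7847 + 5329*(31971/3331) = -17609/7847 + 170373459/3331 = 1336861877194/26138357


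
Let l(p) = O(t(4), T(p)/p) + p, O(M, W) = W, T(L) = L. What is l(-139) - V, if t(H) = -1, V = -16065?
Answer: 15927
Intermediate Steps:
l(p) = 1 + p (l(p) = p/p + p = 1 + p)
l(-139) - V = (1 - 139) - 1*(-16065) = -138 + 16065 = 15927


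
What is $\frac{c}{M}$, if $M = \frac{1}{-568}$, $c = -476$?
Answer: $270368$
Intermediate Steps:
$M = - \frac{1}{568} \approx -0.0017606$
$\frac{c}{M} = - \frac{476}{- \frac{1}{568}} = \left(-476\right) \left(-568\right) = 270368$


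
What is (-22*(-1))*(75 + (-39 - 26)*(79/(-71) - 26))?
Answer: 2869900/71 ≈ 40421.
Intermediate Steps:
(-22*(-1))*(75 + (-39 - 26)*(79/(-71) - 26)) = 22*(75 - 65*(79*(-1/71) - 26)) = 22*(75 - 65*(-79/71 - 26)) = 22*(75 - 65*(-1925/71)) = 22*(75 + 125125/71) = 22*(130450/71) = 2869900/71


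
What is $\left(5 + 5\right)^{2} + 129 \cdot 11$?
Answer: $1519$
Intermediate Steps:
$\left(5 + 5\right)^{2} + 129 \cdot 11 = 10^{2} + 1419 = 100 + 1419 = 1519$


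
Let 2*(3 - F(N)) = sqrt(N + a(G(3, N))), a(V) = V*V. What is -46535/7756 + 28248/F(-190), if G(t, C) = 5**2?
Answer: -126079301/147364 - 18832*sqrt(435)/133 ≈ -3808.7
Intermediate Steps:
G(t, C) = 25
a(V) = V**2
F(N) = 3 - sqrt(625 + N)/2 (F(N) = 3 - sqrt(N + 25**2)/2 = 3 - sqrt(N + 625)/2 = 3 - sqrt(625 + N)/2)
-46535/7756 + 28248/F(-190) = -46535/7756 + 28248/(3 - sqrt(625 - 190)/2) = -46535*1/7756 + 28248/(3 - sqrt(435)/2) = -46535/7756 + 28248/(3 - sqrt(435)/2)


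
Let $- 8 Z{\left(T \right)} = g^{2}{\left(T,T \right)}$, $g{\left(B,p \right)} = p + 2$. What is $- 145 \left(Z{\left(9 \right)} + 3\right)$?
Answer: $\frac{14065}{8} \approx 1758.1$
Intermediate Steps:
$g{\left(B,p \right)} = 2 + p$
$Z{\left(T \right)} = - \frac{\left(2 + T\right)^{2}}{8}$
$- 145 \left(Z{\left(9 \right)} + 3\right) = - 145 \left(- \frac{\left(2 + 9\right)^{2}}{8} + 3\right) = - 145 \left(- \frac{11^{2}}{8} + 3\right) = - 145 \left(\left(- \frac{1}{8}\right) 121 + 3\right) = - 145 \left(- \frac{121}{8} + 3\right) = \left(-145\right) \left(- \frac{97}{8}\right) = \frac{14065}{8}$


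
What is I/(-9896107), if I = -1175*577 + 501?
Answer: 677474/9896107 ≈ 0.068459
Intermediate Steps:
I = -677474 (I = -677975 + 501 = -677474)
I/(-9896107) = -677474/(-9896107) = -677474*(-1/9896107) = 677474/9896107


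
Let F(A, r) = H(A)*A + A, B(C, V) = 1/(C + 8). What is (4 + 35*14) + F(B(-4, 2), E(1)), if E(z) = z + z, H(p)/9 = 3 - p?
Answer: 8007/16 ≈ 500.44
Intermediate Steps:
H(p) = 27 - 9*p (H(p) = 9*(3 - p) = 27 - 9*p)
E(z) = 2*z
B(C, V) = 1/(8 + C)
F(A, r) = A + A*(27 - 9*A) (F(A, r) = (27 - 9*A)*A + A = A*(27 - 9*A) + A = A + A*(27 - 9*A))
(4 + 35*14) + F(B(-4, 2), E(1)) = (4 + 35*14) + (28 - 9/(8 - 4))/(8 - 4) = (4 + 490) + (28 - 9/4)/4 = 494 + (28 - 9*¼)/4 = 494 + (28 - 9/4)/4 = 494 + (¼)*(103/4) = 494 + 103/16 = 8007/16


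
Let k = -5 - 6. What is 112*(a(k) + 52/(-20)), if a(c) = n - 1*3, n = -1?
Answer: -3696/5 ≈ -739.20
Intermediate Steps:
k = -11
a(c) = -4 (a(c) = -1 - 1*3 = -1 - 3 = -4)
112*(a(k) + 52/(-20)) = 112*(-4 + 52/(-20)) = 112*(-4 + 52*(-1/20)) = 112*(-4 - 13/5) = 112*(-33/5) = -3696/5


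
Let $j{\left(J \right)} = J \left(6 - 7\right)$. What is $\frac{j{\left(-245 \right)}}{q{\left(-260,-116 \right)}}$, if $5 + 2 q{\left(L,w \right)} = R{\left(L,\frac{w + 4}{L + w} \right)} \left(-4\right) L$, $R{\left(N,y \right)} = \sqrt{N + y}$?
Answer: $- \frac{4606}{528080431} - \frac{20384 i \sqrt{573682}}{528080431} \approx -8.7222 \cdot 10^{-6} - 0.029236 i$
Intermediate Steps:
$j{\left(J \right)} = - J$ ($j{\left(J \right)} = J \left(-1\right) = - J$)
$q{\left(L,w \right)} = - \frac{5}{2} - 2 L \sqrt{L + \frac{4 + w}{L + w}}$ ($q{\left(L,w \right)} = - \frac{5}{2} + \frac{\sqrt{L + \frac{w + 4}{L + w}} \left(-4\right) L}{2} = - \frac{5}{2} + \frac{\sqrt{L + \frac{4 + w}{L + w}} \left(-4\right) L}{2} = - \frac{5}{2} + \frac{- 4 \sqrt{L + \frac{4 + w}{L + w}} L}{2} = - \frac{5}{2} + \frac{\left(-4\right) L \sqrt{L + \frac{4 + w}{L + w}}}{2} = - \frac{5}{2} - 2 L \sqrt{L + \frac{4 + w}{L + w}}$)
$\frac{j{\left(-245 \right)}}{q{\left(-260,-116 \right)}} = \frac{\left(-1\right) \left(-245\right)}{- \frac{5}{2} - - 520 \sqrt{\frac{4 - 116 - 260 \left(-260 - 116\right)}{-260 - 116}}} = \frac{245}{- \frac{5}{2} - - 520 \sqrt{\frac{4 - 116 - -97760}{-376}}} = \frac{245}{- \frac{5}{2} - - 520 \sqrt{- \frac{4 - 116 + 97760}{376}}} = \frac{245}{- \frac{5}{2} - - 520 \sqrt{\left(- \frac{1}{376}\right) 97648}} = \frac{245}{- \frac{5}{2} - - 520 \sqrt{- \frac{12206}{47}}} = \frac{245}{- \frac{5}{2} - - 520 \frac{i \sqrt{573682}}{47}} = \frac{245}{- \frac{5}{2} + \frac{520 i \sqrt{573682}}{47}}$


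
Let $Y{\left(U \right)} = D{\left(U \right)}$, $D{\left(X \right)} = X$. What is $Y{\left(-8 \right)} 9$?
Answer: $-72$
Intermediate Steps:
$Y{\left(U \right)} = U$
$Y{\left(-8 \right)} 9 = \left(-8\right) 9 = -72$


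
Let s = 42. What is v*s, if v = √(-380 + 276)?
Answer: 84*I*√26 ≈ 428.32*I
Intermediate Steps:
v = 2*I*√26 (v = √(-104) = 2*I*√26 ≈ 10.198*I)
v*s = (2*I*√26)*42 = 84*I*√26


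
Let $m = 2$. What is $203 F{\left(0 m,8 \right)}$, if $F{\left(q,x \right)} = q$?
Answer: $0$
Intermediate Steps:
$203 F{\left(0 m,8 \right)} = 203 \cdot 0 \cdot 2 = 203 \cdot 0 = 0$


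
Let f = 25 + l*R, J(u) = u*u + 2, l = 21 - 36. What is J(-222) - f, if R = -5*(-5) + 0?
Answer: 49636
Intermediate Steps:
l = -15
R = 25 (R = 25 + 0 = 25)
J(u) = 2 + u² (J(u) = u² + 2 = 2 + u²)
f = -350 (f = 25 - 15*25 = 25 - 375 = -350)
J(-222) - f = (2 + (-222)²) - 1*(-350) = (2 + 49284) + 350 = 49286 + 350 = 49636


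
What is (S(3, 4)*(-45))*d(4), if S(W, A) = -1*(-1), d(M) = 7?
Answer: -315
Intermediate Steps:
S(W, A) = 1
(S(3, 4)*(-45))*d(4) = (1*(-45))*7 = -45*7 = -315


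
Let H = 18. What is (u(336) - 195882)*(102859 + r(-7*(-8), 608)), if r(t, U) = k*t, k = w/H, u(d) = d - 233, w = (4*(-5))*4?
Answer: -180800144489/9 ≈ -2.0089e+10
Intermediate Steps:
w = -80 (w = -20*4 = -80)
u(d) = -233 + d
k = -40/9 (k = -80/18 = -80*1/18 = -40/9 ≈ -4.4444)
r(t, U) = -40*t/9
(u(336) - 195882)*(102859 + r(-7*(-8), 608)) = ((-233 + 336) - 195882)*(102859 - (-280)*(-8)/9) = (103 - 195882)*(102859 - 40/9*56) = -195779*(102859 - 2240/9) = -195779*923491/9 = -180800144489/9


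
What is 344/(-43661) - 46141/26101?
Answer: -2023540945/1139595761 ≈ -1.7757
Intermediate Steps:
344/(-43661) - 46141/26101 = 344*(-1/43661) - 46141*1/26101 = -344/43661 - 46141/26101 = -2023540945/1139595761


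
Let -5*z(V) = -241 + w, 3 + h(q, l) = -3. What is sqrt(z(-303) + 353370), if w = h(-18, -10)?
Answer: sqrt(8835485)/5 ≈ 594.49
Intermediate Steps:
h(q, l) = -6 (h(q, l) = -3 - 3 = -6)
w = -6
z(V) = 247/5 (z(V) = -(-241 - 6)/5 = -1/5*(-247) = 247/5)
sqrt(z(-303) + 353370) = sqrt(247/5 + 353370) = sqrt(1767097/5) = sqrt(8835485)/5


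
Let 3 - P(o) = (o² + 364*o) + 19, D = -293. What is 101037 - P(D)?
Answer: 80250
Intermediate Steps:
P(o) = -16 - o² - 364*o (P(o) = 3 - ((o² + 364*o) + 19) = 3 - (19 + o² + 364*o) = 3 + (-19 - o² - 364*o) = -16 - o² - 364*o)
101037 - P(D) = 101037 - (-16 - 1*(-293)² - 364*(-293)) = 101037 - (-16 - 1*85849 + 106652) = 101037 - (-16 - 85849 + 106652) = 101037 - 1*20787 = 101037 - 20787 = 80250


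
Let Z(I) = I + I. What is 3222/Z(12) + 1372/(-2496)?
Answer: 83429/624 ≈ 133.70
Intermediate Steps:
Z(I) = 2*I
3222/Z(12) + 1372/(-2496) = 3222/((2*12)) + 1372/(-2496) = 3222/24 + 1372*(-1/2496) = 3222*(1/24) - 343/624 = 537/4 - 343/624 = 83429/624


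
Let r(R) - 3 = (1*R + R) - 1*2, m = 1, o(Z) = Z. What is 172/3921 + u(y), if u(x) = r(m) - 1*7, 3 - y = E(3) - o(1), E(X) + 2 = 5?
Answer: -15512/3921 ≈ -3.9561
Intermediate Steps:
E(X) = 3 (E(X) = -2 + 5 = 3)
r(R) = 1 + 2*R (r(R) = 3 + ((1*R + R) - 1*2) = 3 + ((R + R) - 2) = 3 + (2*R - 2) = 3 + (-2 + 2*R) = 1 + 2*R)
y = 1 (y = 3 - (3 - 1*1) = 3 - (3 - 1) = 3 - 1*2 = 3 - 2 = 1)
u(x) = -4 (u(x) = (1 + 2*1) - 1*7 = (1 + 2) - 7 = 3 - 7 = -4)
172/3921 + u(y) = 172/3921 - 4 = -15512/3921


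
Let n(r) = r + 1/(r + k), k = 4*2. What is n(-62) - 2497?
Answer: -138187/54 ≈ -2559.0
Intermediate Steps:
k = 8
n(r) = r + 1/(8 + r) (n(r) = r + 1/(r + 8) = r + 1/(8 + r))
n(-62) - 2497 = (1 + (-62)² + 8*(-62))/(8 - 62) - 2497 = (1 + 3844 - 496)/(-54) - 2497 = -1/54*3349 - 2497 = -3349/54 - 2497 = -138187/54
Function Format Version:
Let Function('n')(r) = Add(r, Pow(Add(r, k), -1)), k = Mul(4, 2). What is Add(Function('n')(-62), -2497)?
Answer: Rational(-138187, 54) ≈ -2559.0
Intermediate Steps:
k = 8
Function('n')(r) = Add(r, Pow(Add(8, r), -1)) (Function('n')(r) = Add(r, Pow(Add(r, 8), -1)) = Add(r, Pow(Add(8, r), -1)))
Add(Function('n')(-62), -2497) = Add(Mul(Pow(Add(8, -62), -1), Add(1, Pow(-62, 2), Mul(8, -62))), -2497) = Add(Mul(Pow(-54, -1), Add(1, 3844, -496)), -2497) = Add(Mul(Rational(-1, 54), 3349), -2497) = Add(Rational(-3349, 54), -2497) = Rational(-138187, 54)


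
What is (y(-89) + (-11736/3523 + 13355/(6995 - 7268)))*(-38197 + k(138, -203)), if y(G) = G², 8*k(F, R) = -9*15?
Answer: -12712198876993/42276 ≈ -3.0070e+8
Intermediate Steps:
k(F, R) = -135/8 (k(F, R) = (-9*15)/8 = (⅛)*(-135) = -135/8)
(y(-89) + (-11736/3523 + 13355/(6995 - 7268)))*(-38197 + k(138, -203)) = ((-89)² + (-11736/3523 + 13355/(6995 - 7268)))*(-38197 - 135/8) = (7921 + (-11736*1/3523 + 13355/(-273)))*(-305711/8) = (7921 + (-11736/3523 + 13355*(-1/273)))*(-305711/8) = (7921 + (-11736/3523 - 13355/273))*(-305711/8) = (7921 - 3865661/73983)*(-305711/8) = (582153682/73983)*(-305711/8) = -12712198876993/42276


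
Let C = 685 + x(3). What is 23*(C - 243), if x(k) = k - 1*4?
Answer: 10143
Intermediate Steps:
x(k) = -4 + k (x(k) = k - 4 = -4 + k)
C = 684 (C = 685 + (-4 + 3) = 685 - 1 = 684)
23*(C - 243) = 23*(684 - 243) = 23*441 = 10143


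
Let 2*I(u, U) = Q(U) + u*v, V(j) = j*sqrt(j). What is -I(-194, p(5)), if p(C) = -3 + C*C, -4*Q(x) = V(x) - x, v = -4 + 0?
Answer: -1563/4 + 11*sqrt(22)/4 ≈ -377.85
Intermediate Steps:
V(j) = j**(3/2)
v = -4
Q(x) = -x**(3/2)/4 + x/4 (Q(x) = -(x**(3/2) - x)/4 = -x**(3/2)/4 + x/4)
p(C) = -3 + C**2
I(u, U) = -2*u - U**(3/2)/8 + U/8 (I(u, U) = ((-U**(3/2)/4 + U/4) + u*(-4))/2 = ((-U**(3/2)/4 + U/4) - 4*u)/2 = (-4*u - U**(3/2)/4 + U/4)/2 = -2*u - U**(3/2)/8 + U/8)
-I(-194, p(5)) = -(-2*(-194) - (-3 + 5**2)**(3/2)/8 + (-3 + 5**2)/8) = -(388 - (-3 + 25)**(3/2)/8 + (-3 + 25)/8) = -(388 - 11*sqrt(22)/4 + (1/8)*22) = -(388 - 11*sqrt(22)/4 + 11/4) = -(1563/4 - 11*sqrt(22)/4) = -1563/4 + 11*sqrt(22)/4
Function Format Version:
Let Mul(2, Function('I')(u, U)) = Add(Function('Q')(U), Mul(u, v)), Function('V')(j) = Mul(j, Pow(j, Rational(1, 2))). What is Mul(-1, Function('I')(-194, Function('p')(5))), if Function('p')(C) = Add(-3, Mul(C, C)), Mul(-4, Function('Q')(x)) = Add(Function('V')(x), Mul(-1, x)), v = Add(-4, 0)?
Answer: Add(Rational(-1563, 4), Mul(Rational(11, 4), Pow(22, Rational(1, 2)))) ≈ -377.85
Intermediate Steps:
Function('V')(j) = Pow(j, Rational(3, 2))
v = -4
Function('Q')(x) = Add(Mul(Rational(-1, 4), Pow(x, Rational(3, 2))), Mul(Rational(1, 4), x)) (Function('Q')(x) = Mul(Rational(-1, 4), Add(Pow(x, Rational(3, 2)), Mul(-1, x))) = Add(Mul(Rational(-1, 4), Pow(x, Rational(3, 2))), Mul(Rational(1, 4), x)))
Function('p')(C) = Add(-3, Pow(C, 2))
Function('I')(u, U) = Add(Mul(-2, u), Mul(Rational(-1, 8), Pow(U, Rational(3, 2))), Mul(Rational(1, 8), U)) (Function('I')(u, U) = Mul(Rational(1, 2), Add(Add(Mul(Rational(-1, 4), Pow(U, Rational(3, 2))), Mul(Rational(1, 4), U)), Mul(u, -4))) = Mul(Rational(1, 2), Add(Add(Mul(Rational(-1, 4), Pow(U, Rational(3, 2))), Mul(Rational(1, 4), U)), Mul(-4, u))) = Mul(Rational(1, 2), Add(Mul(-4, u), Mul(Rational(-1, 4), Pow(U, Rational(3, 2))), Mul(Rational(1, 4), U))) = Add(Mul(-2, u), Mul(Rational(-1, 8), Pow(U, Rational(3, 2))), Mul(Rational(1, 8), U)))
Mul(-1, Function('I')(-194, Function('p')(5))) = Mul(-1, Add(Mul(-2, -194), Mul(Rational(-1, 8), Pow(Add(-3, Pow(5, 2)), Rational(3, 2))), Mul(Rational(1, 8), Add(-3, Pow(5, 2))))) = Mul(-1, Add(388, Mul(Rational(-1, 8), Pow(Add(-3, 25), Rational(3, 2))), Mul(Rational(1, 8), Add(-3, 25)))) = Mul(-1, Add(388, Mul(Rational(-1, 8), Pow(22, Rational(3, 2))), Mul(Rational(1, 8), 22))) = Mul(-1, Add(388, Mul(Rational(-1, 8), Mul(22, Pow(22, Rational(1, 2)))), Rational(11, 4))) = Mul(-1, Add(388, Mul(Rational(-11, 4), Pow(22, Rational(1, 2))), Rational(11, 4))) = Mul(-1, Add(Rational(1563, 4), Mul(Rational(-11, 4), Pow(22, Rational(1, 2))))) = Add(Rational(-1563, 4), Mul(Rational(11, 4), Pow(22, Rational(1, 2))))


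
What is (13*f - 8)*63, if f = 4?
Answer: 2772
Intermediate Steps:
(13*f - 8)*63 = (13*4 - 8)*63 = (52 - 8)*63 = 44*63 = 2772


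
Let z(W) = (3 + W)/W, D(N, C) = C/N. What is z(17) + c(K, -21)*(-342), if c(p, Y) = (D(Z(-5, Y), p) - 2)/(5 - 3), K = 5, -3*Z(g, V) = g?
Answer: -2887/17 ≈ -169.82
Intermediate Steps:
Z(g, V) = -g/3
z(W) = (3 + W)/W
c(p, Y) = -1 + 3*p/10 (c(p, Y) = (p/((-⅓*(-5))) - 2)/(5 - 3) = (p/(5/3) - 2)/2 = (p*(⅗) - 2)*(½) = (3*p/5 - 2)*(½) = (-2 + 3*p/5)*(½) = -1 + 3*p/10)
z(17) + c(K, -21)*(-342) = (3 + 17)/17 + (-1 + (3/10)*5)*(-342) = (1/17)*20 + (-1 + 3/2)*(-342) = 20/17 + (½)*(-342) = 20/17 - 171 = -2887/17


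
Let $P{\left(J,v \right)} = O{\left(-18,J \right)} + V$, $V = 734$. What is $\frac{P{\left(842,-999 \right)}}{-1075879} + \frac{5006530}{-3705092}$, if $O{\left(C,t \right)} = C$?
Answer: $- \frac{2694536667871}{1993115337934} \approx -1.3519$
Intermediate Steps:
$P{\left(J,v \right)} = 716$ ($P{\left(J,v \right)} = -18 + 734 = 716$)
$\frac{P{\left(842,-999 \right)}}{-1075879} + \frac{5006530}{-3705092} = \frac{716}{-1075879} + \frac{5006530}{-3705092} = 716 \left(- \frac{1}{1075879}\right) + 5006530 \left(- \frac{1}{3705092}\right) = - \frac{716}{1075879} - \frac{2503265}{1852546} = - \frac{2694536667871}{1993115337934}$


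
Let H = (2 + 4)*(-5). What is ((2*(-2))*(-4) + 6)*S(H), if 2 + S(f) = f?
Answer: -704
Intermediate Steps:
H = -30 (H = 6*(-5) = -30)
S(f) = -2 + f
((2*(-2))*(-4) + 6)*S(H) = ((2*(-2))*(-4) + 6)*(-2 - 30) = (-4*(-4) + 6)*(-32) = (16 + 6)*(-32) = 22*(-32) = -704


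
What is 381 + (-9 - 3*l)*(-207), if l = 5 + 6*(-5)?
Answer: -13281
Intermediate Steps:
l = -25 (l = 5 - 30 = -25)
381 + (-9 - 3*l)*(-207) = 381 + (-9 - 3*(-25))*(-207) = 381 + (-9 + 75)*(-207) = 381 + 66*(-207) = 381 - 13662 = -13281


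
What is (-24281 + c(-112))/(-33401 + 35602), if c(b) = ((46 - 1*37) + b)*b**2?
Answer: -1316313/2201 ≈ -598.05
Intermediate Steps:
c(b) = b**2*(9 + b) (c(b) = ((46 - 37) + b)*b**2 = (9 + b)*b**2 = b**2*(9 + b))
(-24281 + c(-112))/(-33401 + 35602) = (-24281 + (-112)**2*(9 - 112))/(-33401 + 35602) = (-24281 + 12544*(-103))/2201 = (-24281 - 1292032)*(1/2201) = -1316313*1/2201 = -1316313/2201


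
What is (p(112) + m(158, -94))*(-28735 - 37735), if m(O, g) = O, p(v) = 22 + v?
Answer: -19409240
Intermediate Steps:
(p(112) + m(158, -94))*(-28735 - 37735) = ((22 + 112) + 158)*(-28735 - 37735) = (134 + 158)*(-66470) = 292*(-66470) = -19409240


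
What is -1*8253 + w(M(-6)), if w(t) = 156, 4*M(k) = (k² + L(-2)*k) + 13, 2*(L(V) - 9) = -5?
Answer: -8097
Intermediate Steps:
L(V) = 13/2 (L(V) = 9 + (½)*(-5) = 9 - 5/2 = 13/2)
M(k) = 13/4 + k²/4 + 13*k/8 (M(k) = ((k² + 13*k/2) + 13)/4 = (13 + k² + 13*k/2)/4 = 13/4 + k²/4 + 13*k/8)
-1*8253 + w(M(-6)) = -1*8253 + 156 = -8253 + 156 = -8097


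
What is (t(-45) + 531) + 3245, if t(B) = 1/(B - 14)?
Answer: 222783/59 ≈ 3776.0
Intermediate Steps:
t(B) = 1/(-14 + B)
(t(-45) + 531) + 3245 = (1/(-14 - 45) + 531) + 3245 = (1/(-59) + 531) + 3245 = (-1/59 + 531) + 3245 = 31328/59 + 3245 = 222783/59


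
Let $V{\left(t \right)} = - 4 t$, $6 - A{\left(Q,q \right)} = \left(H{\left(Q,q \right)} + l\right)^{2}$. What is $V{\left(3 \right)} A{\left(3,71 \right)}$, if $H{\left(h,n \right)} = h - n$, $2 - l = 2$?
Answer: $55416$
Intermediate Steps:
$l = 0$ ($l = 2 - 2 = 0$)
$A{\left(Q,q \right)} = 6 - \left(Q - q\right)^{2}$ ($A{\left(Q,q \right)} = 6 - \left(\left(Q - q\right) + 0\right)^{2} = 6 - \left(Q - q\right)^{2}$)
$V{\left(3 \right)} A{\left(3,71 \right)} = \left(-4\right) 3 \left(6 - \left(3 - 71\right)^{2}\right) = - 12 \left(6 - \left(3 - 71\right)^{2}\right) = - 12 \left(6 - \left(-68\right)^{2}\right) = - 12 \left(6 - 4624\right) = \left(-12\right) \left(-4618\right) = 55416$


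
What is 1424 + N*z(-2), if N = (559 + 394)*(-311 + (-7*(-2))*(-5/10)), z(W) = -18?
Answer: 5456396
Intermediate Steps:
N = -303054 (N = 953*(-311 + 14*(-5*⅒)) = 953*(-311 + 14*(-½)) = 953*(-311 - 7) = 953*(-318) = -303054)
1424 + N*z(-2) = 1424 - 303054*(-18) = 1424 + 5454972 = 5456396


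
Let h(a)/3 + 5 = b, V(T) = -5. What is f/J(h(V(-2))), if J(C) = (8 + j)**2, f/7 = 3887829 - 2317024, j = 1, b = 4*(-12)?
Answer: 10995635/81 ≈ 1.3575e+5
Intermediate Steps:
b = -48
h(a) = -159 (h(a) = -15 + 3*(-48) = -15 - 144 = -159)
f = 10995635 (f = 7*(3887829 - 2317024) = 7*1570805 = 10995635)
J(C) = 81 (J(C) = (8 + 1)**2 = 9**2 = 81)
f/J(h(V(-2))) = 10995635/81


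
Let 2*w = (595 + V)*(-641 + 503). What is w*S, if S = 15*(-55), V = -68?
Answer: 29999475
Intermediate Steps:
S = -825
w = -36363 (w = ((595 - 68)*(-641 + 503))/2 = (527*(-138))/2 = (½)*(-72726) = -36363)
w*S = -36363*(-825) = 29999475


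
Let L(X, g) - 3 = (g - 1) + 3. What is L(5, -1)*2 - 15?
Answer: -7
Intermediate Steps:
L(X, g) = 5 + g (L(X, g) = 3 + ((g - 1) + 3) = 3 + ((-1 + g) + 3) = 3 + (2 + g) = 5 + g)
L(5, -1)*2 - 15 = (5 - 1)*2 - 15 = 4*2 - 15 = 8 - 15 = -7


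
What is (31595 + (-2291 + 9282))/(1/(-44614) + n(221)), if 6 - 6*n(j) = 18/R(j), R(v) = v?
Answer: 126815384228/3241877 ≈ 39118.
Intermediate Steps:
n(j) = 1 - 3/j
(31595 + (-2291 + 9282))/(1/(-44614) + n(221)) = (31595 + (-2291 + 9282))/(1/(-44614) + (-3 + 221)/221) = (31595 + 6991)/(-1/44614 + (1/221)*218) = 38586/(-1/44614 + 218/221) = 38586/(9725631/9859694) = 38586*(9859694/9725631) = 126815384228/3241877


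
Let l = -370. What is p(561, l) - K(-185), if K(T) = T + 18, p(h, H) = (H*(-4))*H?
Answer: -547433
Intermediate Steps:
p(h, H) = -4*H² (p(h, H) = (-4*H)*H = -4*H²)
K(T) = 18 + T
p(561, l) - K(-185) = -4*(-370)² - (18 - 185) = -4*136900 - 1*(-167) = -547600 + 167 = -547433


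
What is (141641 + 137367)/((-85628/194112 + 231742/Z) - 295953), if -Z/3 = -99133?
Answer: -1342231102305792/1423747231653011 ≈ -0.94275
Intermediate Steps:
Z = 297399 (Z = -3*(-99133) = 297399)
(141641 + 137367)/((-85628/194112 + 231742/Z) - 295953) = (141641 + 137367)/((-85628/194112 + 231742/297399) - 295953) = 279008/((-85628*1/194112 + 231742*(1/297399)) - 295953) = 279008/((-21407/48528 + 231742/297399) - 295953) = 279008/(1626518461/4810726224 - 295953) = 279008/(-1423747231653011/4810726224) = 279008*(-4810726224/1423747231653011) = -1342231102305792/1423747231653011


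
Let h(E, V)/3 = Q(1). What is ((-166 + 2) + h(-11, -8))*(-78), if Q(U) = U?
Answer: 12558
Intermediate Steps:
h(E, V) = 3 (h(E, V) = 3*1 = 3)
((-166 + 2) + h(-11, -8))*(-78) = ((-166 + 2) + 3)*(-78) = (-164 + 3)*(-78) = -161*(-78) = 12558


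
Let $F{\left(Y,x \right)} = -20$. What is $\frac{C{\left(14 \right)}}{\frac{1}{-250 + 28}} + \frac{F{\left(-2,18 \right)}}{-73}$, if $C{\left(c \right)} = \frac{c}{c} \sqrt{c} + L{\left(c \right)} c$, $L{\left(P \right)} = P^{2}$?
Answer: $- \frac{44469244}{73} - 222 \sqrt{14} \approx -6.1 \cdot 10^{5}$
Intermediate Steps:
$C{\left(c \right)} = \sqrt{c} + c^{3}$ ($C{\left(c \right)} = \frac{c}{c} \sqrt{c} + c^{2} c = 1 \sqrt{c} + c^{3} = \sqrt{c} + c^{3}$)
$\frac{C{\left(14 \right)}}{\frac{1}{-250 + 28}} + \frac{F{\left(-2,18 \right)}}{-73} = \frac{\sqrt{14} + 14^{3}}{\frac{1}{-250 + 28}} - \frac{20}{-73} = \frac{\sqrt{14} + 2744}{\frac{1}{-222}} - - \frac{20}{73} = \frac{2744 + \sqrt{14}}{- \frac{1}{222}} + \frac{20}{73} = \left(2744 + \sqrt{14}\right) \left(-222\right) + \frac{20}{73} = \left(-609168 - 222 \sqrt{14}\right) + \frac{20}{73} = - \frac{44469244}{73} - 222 \sqrt{14}$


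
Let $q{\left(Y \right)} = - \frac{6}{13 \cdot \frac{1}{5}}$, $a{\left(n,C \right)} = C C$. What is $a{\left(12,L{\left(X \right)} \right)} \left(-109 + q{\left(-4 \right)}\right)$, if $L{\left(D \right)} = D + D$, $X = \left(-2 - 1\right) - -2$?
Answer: $- \frac{5788}{13} \approx -445.23$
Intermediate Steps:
$X = -1$ ($X = \left(-2 - 1\right) + 2 = -3 + 2 = -1$)
$L{\left(D \right)} = 2 D$
$a{\left(n,C \right)} = C^{2}$
$q{\left(Y \right)} = - \frac{30}{13}$ ($q{\left(Y \right)} = - \frac{6}{13 \cdot \frac{1}{5}} = - \frac{6}{\frac{13}{5}} = \left(-6\right) \frac{5}{13} = - \frac{30}{13}$)
$a{\left(12,L{\left(X \right)} \right)} \left(-109 + q{\left(-4 \right)}\right) = \left(2 \left(-1\right)\right)^{2} \left(-109 - \frac{30}{13}\right) = \left(-2\right)^{2} \left(- \frac{1447}{13}\right) = 4 \left(- \frac{1447}{13}\right) = - \frac{5788}{13}$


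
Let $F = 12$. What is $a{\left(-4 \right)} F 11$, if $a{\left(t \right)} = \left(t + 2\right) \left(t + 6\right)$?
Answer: $-528$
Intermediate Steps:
$a{\left(t \right)} = \left(2 + t\right) \left(6 + t\right)$
$a{\left(-4 \right)} F 11 = \left(12 + \left(-4\right)^{2} + 8 \left(-4\right)\right) 12 \cdot 11 = \left(12 + 16 - 32\right) 12 \cdot 11 = \left(-4\right) 12 \cdot 11 = \left(-48\right) 11 = -528$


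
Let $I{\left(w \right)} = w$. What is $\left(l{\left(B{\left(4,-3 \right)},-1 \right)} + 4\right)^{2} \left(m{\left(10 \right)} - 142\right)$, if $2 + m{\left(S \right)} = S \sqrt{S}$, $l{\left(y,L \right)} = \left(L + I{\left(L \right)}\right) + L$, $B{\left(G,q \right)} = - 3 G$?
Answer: $-144 + 10 \sqrt{10} \approx -112.38$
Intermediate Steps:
$l{\left(y,L \right)} = 3 L$ ($l{\left(y,L \right)} = \left(L + L\right) + L = 2 L + L = 3 L$)
$m{\left(S \right)} = -2 + S^{\frac{3}{2}}$ ($m{\left(S \right)} = -2 + S \sqrt{S} = -2 + S^{\frac{3}{2}}$)
$\left(l{\left(B{\left(4,-3 \right)},-1 \right)} + 4\right)^{2} \left(m{\left(10 \right)} - 142\right) = \left(3 \left(-1\right) + 4\right)^{2} \left(\left(-2 + 10^{\frac{3}{2}}\right) - 142\right) = \left(-3 + 4\right)^{2} \left(\left(-2 + 10 \sqrt{10}\right) - 142\right) = 1^{2} \left(-144 + 10 \sqrt{10}\right) = 1 \left(-144 + 10 \sqrt{10}\right) = -144 + 10 \sqrt{10}$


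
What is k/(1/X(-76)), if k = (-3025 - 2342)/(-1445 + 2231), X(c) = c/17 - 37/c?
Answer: 9207983/338504 ≈ 27.202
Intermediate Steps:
X(c) = -37/c + c/17 (X(c) = c*(1/17) - 37/c = c/17 - 37/c = -37/c + c/17)
k = -1789/262 (k = -5367/786 = -5367*1/786 = -1789/262 ≈ -6.8282)
k/(1/X(-76)) = -1789/(262*(1/(-37/(-76) + (1/17)*(-76)))) = -1789/(262*(1/(-37*(-1/76) - 76/17))) = -1789/(262*(1/(37/76 - 76/17))) = -1789/(262*(1/(-5147/1292))) = -1789/(262*(-1292/5147)) = -1789/262*(-5147/1292) = 9207983/338504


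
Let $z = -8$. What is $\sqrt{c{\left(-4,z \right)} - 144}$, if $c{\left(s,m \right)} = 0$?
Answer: $12 i \approx 12.0 i$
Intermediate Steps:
$\sqrt{c{\left(-4,z \right)} - 144} = \sqrt{0 - 144} = \sqrt{-144} = 12 i$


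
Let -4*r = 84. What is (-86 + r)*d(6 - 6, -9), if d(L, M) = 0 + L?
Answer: 0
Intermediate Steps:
r = -21 (r = -1/4*84 = -21)
d(L, M) = L
(-86 + r)*d(6 - 6, -9) = (-86 - 21)*(6 - 6) = -107*0 = 0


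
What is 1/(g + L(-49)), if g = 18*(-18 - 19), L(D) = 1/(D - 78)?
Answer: -127/84583 ≈ -0.0015015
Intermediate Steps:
L(D) = 1/(-78 + D)
g = -666 (g = 18*(-37) = -666)
1/(g + L(-49)) = 1/(-666 + 1/(-78 - 49)) = 1/(-666 + 1/(-127)) = 1/(-666 - 1/127) = 1/(-84583/127) = -127/84583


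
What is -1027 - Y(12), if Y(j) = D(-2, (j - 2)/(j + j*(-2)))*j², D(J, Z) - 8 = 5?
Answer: -2899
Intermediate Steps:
D(J, Z) = 13 (D(J, Z) = 8 + 5 = 13)
Y(j) = 13*j²
-1027 - Y(12) = -1027 - 13*12² = -1027 - 13*144 = -1027 - 1*1872 = -1027 - 1872 = -2899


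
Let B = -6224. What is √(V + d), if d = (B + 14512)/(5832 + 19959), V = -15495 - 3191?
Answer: I*√12429259019358/25791 ≈ 136.7*I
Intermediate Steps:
V = -18686
d = 8288/25791 (d = (-6224 + 14512)/(5832 + 19959) = 8288/25791 ≈ 0.32135)
√(V + d) = √(-18686 + 8288/25791) = √(-481922338/25791) = I*√12429259019358/25791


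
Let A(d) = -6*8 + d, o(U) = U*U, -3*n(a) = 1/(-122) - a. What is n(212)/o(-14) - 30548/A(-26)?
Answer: 156664667/379176 ≈ 413.17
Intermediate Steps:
n(a) = 1/366 + a/3 (n(a) = -(1/(-122) - a)/3 = -(-1/122 - a)/3 = 1/366 + a/3)
o(U) = U²
A(d) = -48 + d
n(212)/o(-14) - 30548/A(-26) = (1/366 + (⅓)*212)/((-14)²) - 30548/(-48 - 26) = (1/366 + 212/3)/196 - 30548/(-74) = (25865/366)*(1/196) - 30548*(-1/74) = 3695/10248 + 15274/37 = 156664667/379176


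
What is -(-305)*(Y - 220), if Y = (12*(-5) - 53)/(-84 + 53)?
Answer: -2045635/31 ≈ -65988.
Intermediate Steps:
Y = 113/31 (Y = (-60 - 53)/(-31) = -113*(-1/31) = 113/31 ≈ 3.6452)
-(-305)*(Y - 220) = -(-305)*(113/31 - 220) = -(-305)*(-6707)/31 = -1*2045635/31 = -2045635/31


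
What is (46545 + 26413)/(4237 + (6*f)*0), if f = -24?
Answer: 72958/4237 ≈ 17.219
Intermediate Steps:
(46545 + 26413)/(4237 + (6*f)*0) = (46545 + 26413)/(4237 + (6*(-24))*0) = 72958/(4237 - 144*0) = 72958/(4237 + 0) = 72958/4237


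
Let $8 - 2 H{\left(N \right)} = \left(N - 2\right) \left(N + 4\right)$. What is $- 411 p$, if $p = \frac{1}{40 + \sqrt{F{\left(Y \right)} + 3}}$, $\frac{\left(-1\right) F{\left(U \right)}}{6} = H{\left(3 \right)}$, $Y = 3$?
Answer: $- \frac{411}{40} \approx -10.275$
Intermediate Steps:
$H{\left(N \right)} = 4 - \frac{\left(-2 + N\right) \left(4 + N\right)}{2}$ ($H{\left(N \right)} = 4 - \frac{\left(N - 2\right) \left(N + 4\right)}{2} = 4 - \frac{\left(-2 + N\right) \left(4 + N\right)}{2}$)
$F{\left(U \right)} = -3$ ($F{\left(U \right)} = - 6 \left(8 - 3 - \frac{3^{2}}{2}\right) = - 6 \left(8 - 3 - \frac{9}{2}\right) = \left(-6\right) \frac{1}{2} = -3$)
$p = \frac{1}{40}$ ($p = \frac{1}{40 + \sqrt{-3 + 3}} = \frac{1}{40 + \sqrt{0}} = \frac{1}{40 + 0} = \frac{1}{40} \approx 0.025$)
$- 411 p = \left(-411\right) \frac{1}{40} = - \frac{411}{40}$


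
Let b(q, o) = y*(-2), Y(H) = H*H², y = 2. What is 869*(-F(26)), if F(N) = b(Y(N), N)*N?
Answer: 90376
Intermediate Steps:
Y(H) = H³
b(q, o) = -4 (b(q, o) = 2*(-2) = -4)
F(N) = -4*N
869*(-F(26)) = 869*(-(-4)*26) = 869*(-1*(-104)) = 869*104 = 90376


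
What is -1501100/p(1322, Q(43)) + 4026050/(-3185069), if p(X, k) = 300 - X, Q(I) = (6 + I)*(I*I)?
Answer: 2388496226400/1627570259 ≈ 1467.5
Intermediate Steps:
Q(I) = I²*(6 + I) (Q(I) = (6 + I)*I² = I²*(6 + I))
-1501100/p(1322, Q(43)) + 4026050/(-3185069) = -1501100/(300 - 1*1322) + 4026050/(-3185069) = -1501100/(300 - 1322) + 4026050*(-1/3185069) = -1501100/(-1022) - 4026050/3185069 = -1501100*(-1/1022) - 4026050/3185069 = 750550/511 - 4026050/3185069 = 2388496226400/1627570259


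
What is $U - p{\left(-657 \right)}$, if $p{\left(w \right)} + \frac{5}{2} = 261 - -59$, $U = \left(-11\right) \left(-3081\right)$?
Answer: $\frac{67147}{2} \approx 33574.0$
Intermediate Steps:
$U = 33891$
$p{\left(w \right)} = \frac{635}{2}$ ($p{\left(w \right)} = - \frac{5}{2} + \left(261 - -59\right) = - \frac{5}{2} + \left(261 + 59\right) = - \frac{5}{2} + 320 = \frac{635}{2}$)
$U - p{\left(-657 \right)} = 33891 - \frac{635}{2} = \frac{67147}{2}$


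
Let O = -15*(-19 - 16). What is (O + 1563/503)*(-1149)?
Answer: -305218062/503 ≈ -6.0680e+5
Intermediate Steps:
O = 525 (O = -15*(-35) = 525)
(O + 1563/503)*(-1149) = (525 + 1563/503)*(-1149) = (265638/503)*(-1149) = -305218062/503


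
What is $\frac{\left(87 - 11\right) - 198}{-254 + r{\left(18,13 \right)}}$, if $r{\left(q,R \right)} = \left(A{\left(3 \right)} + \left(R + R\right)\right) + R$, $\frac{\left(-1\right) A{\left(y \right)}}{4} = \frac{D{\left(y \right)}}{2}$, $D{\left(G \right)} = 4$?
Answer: $\frac{122}{223} \approx 0.54708$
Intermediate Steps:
$A{\left(y \right)} = -8$ ($A{\left(y \right)} = - 4 \cdot \frac{4}{2} = - 4 \cdot 4 \cdot \frac{1}{2} = \left(-4\right) 2 = -8$)
$r{\left(q,R \right)} = -8 + 3 R$ ($r{\left(q,R \right)} = \left(-8 + \left(R + R\right)\right) + R = \left(-8 + 2 R\right) + R = -8 + 3 R$)
$\frac{\left(87 - 11\right) - 198}{-254 + r{\left(18,13 \right)}} = \frac{\left(87 - 11\right) - 198}{-254 + \left(-8 + 3 \cdot 13\right)} = \frac{76 - 198}{-254 + \left(-8 + 39\right)} = - \frac{122}{-254 + 31} = - \frac{122}{-223} = \left(-122\right) \left(- \frac{1}{223}\right) = \frac{122}{223}$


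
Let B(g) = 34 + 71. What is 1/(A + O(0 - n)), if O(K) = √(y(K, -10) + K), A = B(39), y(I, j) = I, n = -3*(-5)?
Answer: 7/737 - I*√30/11055 ≈ 0.009498 - 0.00049545*I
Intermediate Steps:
n = 15
B(g) = 105
A = 105
O(K) = √2*√K (O(K) = √(K + K) = √(2*K) = √2*√K)
1/(A + O(0 - n)) = 1/(105 + √2*√(0 - 1*15)) = 1/(105 + √2*√(0 - 15)) = 1/(105 + √2*√(-15)) = 1/(105 + √2*(I*√15)) = 1/(105 + I*√30)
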